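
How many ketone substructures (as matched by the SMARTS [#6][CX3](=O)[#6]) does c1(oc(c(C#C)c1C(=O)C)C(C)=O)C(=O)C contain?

3

[#6][CX3](=O)[#6] is the SMARTS for a ketone: a carbonyl carbon (no H) flanked by two carbons.
The molecule carries 3 separate instances of an acetyl/ketone group (-C(=O)CH3) meeting every constraint; each maps to a distinct set of atoms, giving 3 matches.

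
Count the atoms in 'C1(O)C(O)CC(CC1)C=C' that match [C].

8

Check the 10 heavy atoms by environment: 8× C → match; 2× O → no.
That gives 8 matching atoms.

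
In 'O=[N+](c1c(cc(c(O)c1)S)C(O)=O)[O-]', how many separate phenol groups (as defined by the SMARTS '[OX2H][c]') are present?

[OX2H][c] is the SMARTS for a phenol: a hydroxyl oxygen attached to an aromatic carbon.
Exactly one fragment in the molecule meets all constraints, giving 1 match.

1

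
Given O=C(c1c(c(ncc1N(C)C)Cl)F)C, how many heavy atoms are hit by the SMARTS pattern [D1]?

6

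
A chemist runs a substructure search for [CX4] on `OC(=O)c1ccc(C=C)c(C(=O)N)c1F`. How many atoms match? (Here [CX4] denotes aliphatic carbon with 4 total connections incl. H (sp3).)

The query [CX4] means: C with X4: aliphatic carbon with exactly 4 total connections (bonds + H).
Check the 15 heavy atoms by environment: 6× c (aromatic, X3) → no; 4× C (X3) → no; 2× O (X1) → no; 1× N (X3) → no; 1× O (X2) → no; 1× F (X1) → no.
No environment satisfies the query, so 0 matching atoms.

0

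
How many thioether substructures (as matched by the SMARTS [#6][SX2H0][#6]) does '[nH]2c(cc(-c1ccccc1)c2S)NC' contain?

[#6][SX2H0][#6] is the SMARTS for a thioether: an aliphatic sulfur bridging two carbons with no H on the sulfur.
The molecule has a thiol (-SH), but the sulfur has H1, not H0 bridging two carbons; nothing else fits, so there are 0 matches.

0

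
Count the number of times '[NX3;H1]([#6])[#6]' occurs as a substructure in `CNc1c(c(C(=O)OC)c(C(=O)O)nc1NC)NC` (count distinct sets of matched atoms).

3

[NX3;H1]([#6])[#6] is the SMARTS for a secondary amine: a trivalent nitrogen with one H, bonded to two carbons.
The molecule carries 3 separate instances of an N-methylamino group (-NHCH3) meeting every constraint; each maps to a distinct set of atoms, giving 3 matches.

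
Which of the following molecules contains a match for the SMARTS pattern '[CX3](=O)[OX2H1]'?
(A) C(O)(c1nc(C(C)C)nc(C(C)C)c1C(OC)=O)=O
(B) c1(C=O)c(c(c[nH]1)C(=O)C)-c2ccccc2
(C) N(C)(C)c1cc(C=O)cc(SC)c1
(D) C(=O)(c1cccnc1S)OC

A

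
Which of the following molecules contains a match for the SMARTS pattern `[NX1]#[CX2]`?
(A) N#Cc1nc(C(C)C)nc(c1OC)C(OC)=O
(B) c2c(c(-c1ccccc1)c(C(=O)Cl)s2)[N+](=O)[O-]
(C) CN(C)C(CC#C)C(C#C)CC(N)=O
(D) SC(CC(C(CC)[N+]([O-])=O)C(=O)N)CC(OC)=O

A

[NX1]#[CX2] describes a nitrogen triple-bonded to a two-connected carbon (a nitrile).
(A) contains a nitrile (-C#N), which satisfies every atom and bond constraint.
(B) has a nitro group (-[N+](=O)[O-]) but there is no C#N triple bond.
(C) has a primary amide (-C(=O)NH2) but the nitrogen is NX3, not NX1.
(D) has a nitro group (-[N+](=O)[O-]) but there is no C#N triple bond.
So the answer is (A).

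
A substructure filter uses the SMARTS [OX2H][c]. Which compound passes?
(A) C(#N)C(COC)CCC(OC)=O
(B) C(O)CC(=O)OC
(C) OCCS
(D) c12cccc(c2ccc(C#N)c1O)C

[OX2H][c] describes a hydroxyl oxygen attached to an aromatic carbon (a phenol).
(A) has a methoxy ether (-OCH3) but the oxygen has H0, not H1.
(B) has a hydroxyl group (-OH) but the -OH is on an aliphatic carbon, not an aromatic c.
(C) has a hydroxyl group (-OH) but the -OH is on an aliphatic carbon, not an aromatic c.
(D) contains a hydroxyl group (-OH), which satisfies every atom and bond constraint.
So the answer is (D).

D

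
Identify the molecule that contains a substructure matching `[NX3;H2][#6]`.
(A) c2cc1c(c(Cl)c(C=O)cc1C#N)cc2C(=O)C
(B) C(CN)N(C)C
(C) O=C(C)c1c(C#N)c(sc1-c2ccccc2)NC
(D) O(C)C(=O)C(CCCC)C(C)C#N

[NX3;H2][#6] describes a trivalent nitrogen with two H attached to carbon (a primary amine).
(A) has a nitrile (-C#N) but the nitrogen is NX1 (triple-bonded), not NX3 with two H.
(B) contains a primary amino group (-NH2), which satisfies every atom and bond constraint.
(C) has an N-methylamino group (-NHCH3) but the nitrogen bears two carbons and only one H (H1), not H2.
(D) has a nitrile (-C#N) but the nitrogen is NX1 (triple-bonded), not NX3 with two H.
So the answer is (B).

B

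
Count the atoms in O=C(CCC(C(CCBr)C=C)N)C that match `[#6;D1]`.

2

The query [#6;D1] means: carbon bonded to exactly one heavy atom.
Check the 13 heavy atoms by environment: 5× C (D2) → no; 3× C (D3) → no; 1× Br (D1) → no; 1× N (D1) → no; 2× C (D1) → match; 1× O (D1) → no.
That gives 2 matching atoms.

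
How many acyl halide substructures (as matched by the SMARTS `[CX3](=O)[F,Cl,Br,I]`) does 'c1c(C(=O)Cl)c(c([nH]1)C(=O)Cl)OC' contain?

[CX3](=O)[F,Cl,Br,I] is the SMARTS for an acyl halide: a carbonyl carbon bonded to a halogen.
The molecule carries 2 separate instances of an acyl chloride (-C(=O)Cl) meeting every constraint; each maps to a distinct set of atoms, giving 2 matches.

2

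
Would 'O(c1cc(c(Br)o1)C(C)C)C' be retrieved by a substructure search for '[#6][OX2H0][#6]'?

Yes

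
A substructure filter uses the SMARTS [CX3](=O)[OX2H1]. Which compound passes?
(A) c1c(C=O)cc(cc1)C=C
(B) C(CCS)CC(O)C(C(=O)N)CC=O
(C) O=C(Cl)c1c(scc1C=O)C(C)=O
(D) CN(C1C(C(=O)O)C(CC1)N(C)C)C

D

[CX3](=O)[OX2H1] describes an sp2 carbon double-bonded to O and single-bonded to an -OH oxygen (a carboxylic acid).
(A) has an aldehyde (-CHO) but there is no singly-bonded oxygen on the carbonyl carbon.
(B) has an aldehyde (-CHO) but there is no singly-bonded oxygen on the carbonyl carbon.
(C) has an aldehyde (-CHO) but there is no singly-bonded oxygen on the carbonyl carbon.
(D) contains a carboxylic acid group (-C(=O)OH), which satisfies every atom and bond constraint.
So the answer is (D).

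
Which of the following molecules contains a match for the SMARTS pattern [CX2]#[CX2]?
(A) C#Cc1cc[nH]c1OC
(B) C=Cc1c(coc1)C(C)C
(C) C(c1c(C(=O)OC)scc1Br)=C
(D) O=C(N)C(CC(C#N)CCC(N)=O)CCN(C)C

A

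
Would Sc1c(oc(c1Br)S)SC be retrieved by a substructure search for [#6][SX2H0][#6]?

Yes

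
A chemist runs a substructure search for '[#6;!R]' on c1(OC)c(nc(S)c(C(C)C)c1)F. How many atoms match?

4

The query [#6;!R] means: carbon not in any ring.
Check the 13 heavy atoms by environment: 1× n (aromatic, in 6-ring) → no; 5× c (aromatic, in 6-ring) → no; 1× F (acyclic) → no; 4× C (acyclic) → match; 1× O (acyclic) → no; 1× S (acyclic) → no.
That gives 4 matching atoms.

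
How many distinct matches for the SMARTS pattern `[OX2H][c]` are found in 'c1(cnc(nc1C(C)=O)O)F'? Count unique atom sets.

1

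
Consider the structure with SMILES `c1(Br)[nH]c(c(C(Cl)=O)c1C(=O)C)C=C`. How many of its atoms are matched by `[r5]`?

Check the 14 heavy atoms by environment: 1× n (aromatic, in 5-ring) → match; 4× c (aromatic, in 5-ring) → match; 5× C (acyclic) → no; 2× O (acyclic) → no; 1× Cl (acyclic) → no; 1× Br (acyclic) → no.
Summing the matching environments: 1 + 4 = 5 matching atoms.

5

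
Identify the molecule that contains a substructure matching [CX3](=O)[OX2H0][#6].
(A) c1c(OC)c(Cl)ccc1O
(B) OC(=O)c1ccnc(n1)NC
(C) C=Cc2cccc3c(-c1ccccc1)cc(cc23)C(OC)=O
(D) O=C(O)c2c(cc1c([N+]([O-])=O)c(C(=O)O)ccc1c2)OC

[CX3](=O)[OX2H0][#6] describes a carbonyl carbon bonded to an oxygen that is itself bonded to carbon (no H on that O) (an ester).
(A) has a methoxy ether (-OCH3) but the ether oxygen is not adjacent to a C=O carbon.
(B) has a carboxylic acid group (-C(=O)OH) but the singly-bonded O carries H (OX2H1, not H0).
(C) contains a methyl-ester group (-C(=O)OCH3), which satisfies every atom and bond constraint.
(D) has a carboxylic acid group (-C(=O)OH) but the singly-bonded O carries H (OX2H1, not H0).
So the answer is (C).

C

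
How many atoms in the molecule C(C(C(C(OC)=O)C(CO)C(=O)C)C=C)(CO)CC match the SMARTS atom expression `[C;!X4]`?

4

Check the 19 heavy atoms by environment: 10× C (X4) → no; 3× O (X2) → no; 4× C (X3) → match; 2× O (X1) → no.
That gives 4 matching atoms.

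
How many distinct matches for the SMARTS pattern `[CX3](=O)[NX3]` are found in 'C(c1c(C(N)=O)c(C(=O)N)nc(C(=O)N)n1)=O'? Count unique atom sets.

[CX3](=O)[NX3] is the SMARTS for an amide: a carbonyl carbon bonded to a trivalent nitrogen.
The molecule carries 3 separate instances of a primary amide (-C(=O)NH2) meeting every constraint; each maps to a distinct set of atoms, giving 3 matches.

3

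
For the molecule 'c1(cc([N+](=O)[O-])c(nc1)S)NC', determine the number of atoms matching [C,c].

The query [C,c] means: comma = OR; matches aliphatic or aromatic carbon — same as #6.
Check the 12 heavy atoms by environment: 1× n (aromatic) → no; 5× c (aromatic) → match; 1× N (charge +1) → no; 1× O (charge -1) → no; 1× O → no; 1× S → no; 1× N → no; 1× C → match.
Summing the matching environments: 5 + 1 = 6 matching atoms.

6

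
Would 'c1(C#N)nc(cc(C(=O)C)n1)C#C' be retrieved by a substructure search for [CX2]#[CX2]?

Yes

The pattern [CX2]#[CX2] describes a carbon-carbon triple bond — an alkyne.
The molecule carries an ethynyl group (-C#CH), whose atoms satisfy every constraint of the query, so the pattern matches.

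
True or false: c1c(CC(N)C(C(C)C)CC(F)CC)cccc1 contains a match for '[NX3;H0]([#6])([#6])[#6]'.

The pattern [NX3;H0]([#6])([#6])[#6] describes a trivalent nitrogen with no H, bonded to three carbons — a tertiary amine.
The closest candidate here is a primary amino group (-NH2), but the nitrogen has H2, not H0 with three carbons. No other fragment satisfies the full query, so there is no match.

False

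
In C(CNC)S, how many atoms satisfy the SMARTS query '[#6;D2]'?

The query [#6;D2] means: any carbon bonded to exactly two heavy atoms.
Check the 5 heavy atoms by environment: 2× C (D2) → match; 1× S (D1) → no; 1× N (D2) → no; 1× C (D1) → no.
That gives 2 matching atoms.

2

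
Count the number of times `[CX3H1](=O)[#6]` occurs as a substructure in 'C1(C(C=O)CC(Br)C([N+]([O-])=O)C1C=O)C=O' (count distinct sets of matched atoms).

3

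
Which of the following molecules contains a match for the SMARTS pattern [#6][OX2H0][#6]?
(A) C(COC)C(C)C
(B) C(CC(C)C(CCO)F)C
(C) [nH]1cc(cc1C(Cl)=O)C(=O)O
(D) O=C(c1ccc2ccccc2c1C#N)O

A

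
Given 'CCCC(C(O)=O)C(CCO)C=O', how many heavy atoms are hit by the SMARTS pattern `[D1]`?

5

The query [D1] means: atom with exactly one heavy-atom neighbour (degree 1).
Check the 13 heavy atoms by environment: 5× C (D2) → no; 3× C (D3) → no; 1× C (D1) → match; 4× O (D1) → match.
Summing the matching environments: 1 + 4 = 5 matching atoms.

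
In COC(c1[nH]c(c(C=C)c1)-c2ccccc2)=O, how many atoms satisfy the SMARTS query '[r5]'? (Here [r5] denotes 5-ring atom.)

5

Check the 17 heavy atoms by environment: 1× n (aromatic, in 5-ring) → match; 4× c (aromatic, in 5-ring) → match; 4× C (acyclic) → no; 2× O (acyclic) → no; 6× c (aromatic, in 6-ring) → no.
Summing the matching environments: 1 + 4 = 5 matching atoms.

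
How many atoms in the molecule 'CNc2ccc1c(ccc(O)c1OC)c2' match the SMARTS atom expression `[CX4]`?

2

Check the 15 heavy atoms by environment: 10× c (aromatic, X3) → no; 1× N (X3) → no; 2× C (X4) → match; 2× O (X2) → no.
That gives 2 matching atoms.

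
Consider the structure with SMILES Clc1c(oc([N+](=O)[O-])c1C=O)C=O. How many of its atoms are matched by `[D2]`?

The query [D2] means: atom with exactly two heavy-atom neighbours.
Check the 13 heavy atoms by environment: 1× o (aromatic, D2) → match; 4× c (aromatic, D3) → no; 2× C (D2) → match; 3× O (D1) → no; 1× N (charge +1, D3) → no; 1× O (charge -1, D1) → no; 1× Cl (D1) → no.
Summing the matching environments: 1 + 2 = 3 matching atoms.

3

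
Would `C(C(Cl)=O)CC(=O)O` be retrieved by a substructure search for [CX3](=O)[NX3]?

No

The pattern [CX3](=O)[NX3] describes a carbonyl carbon bonded to a trivalent nitrogen — an amide.
The closest candidate here is a carboxylic acid group (-C(=O)OH), but the carbonyl is bonded to O, not to an NX3 nitrogen. No other fragment satisfies the full query, so there is no match.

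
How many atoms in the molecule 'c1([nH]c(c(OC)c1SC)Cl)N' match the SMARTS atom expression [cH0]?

4

The query [cH0] means: aromatic carbon with no attached hydrogen (substituted or ring-fusion).
Check the 11 heavy atoms by environment: 1× n (aromatic, H1) → no; 4× c (aromatic, H0) → match; 1× O (H0) → no; 2× C (H3) → no; 1× Cl (H0) → no; 1× N (H2) → no; 1× S (H0) → no.
That gives 4 matching atoms.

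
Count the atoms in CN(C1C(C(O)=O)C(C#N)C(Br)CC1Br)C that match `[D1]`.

7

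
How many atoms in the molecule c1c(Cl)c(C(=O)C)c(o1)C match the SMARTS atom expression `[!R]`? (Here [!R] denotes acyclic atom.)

5

Check the 10 heavy atoms by environment: 1× o (aromatic, in 5-ring) → no; 4× c (aromatic, in 5-ring) → no; 3× C (acyclic) → match; 1× O (acyclic) → match; 1× Cl (acyclic) → match.
Summing the matching environments: 3 + 1 + 1 = 5 matching atoms.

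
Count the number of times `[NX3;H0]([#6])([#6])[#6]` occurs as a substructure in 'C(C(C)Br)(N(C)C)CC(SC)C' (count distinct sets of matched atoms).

1

[NX3;H0]([#6])([#6])[#6] is the SMARTS for a tertiary amine: a trivalent nitrogen with no H, bonded to three carbons.
Exactly one fragment in the molecule meets all constraints, giving 1 match.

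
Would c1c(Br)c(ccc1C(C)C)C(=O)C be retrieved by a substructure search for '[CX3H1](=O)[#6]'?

No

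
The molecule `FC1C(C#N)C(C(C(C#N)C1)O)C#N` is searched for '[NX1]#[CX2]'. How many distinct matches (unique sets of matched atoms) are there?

[NX1]#[CX2] is the SMARTS for a nitrile: a nitrogen triple-bonded to a two-connected carbon.
The molecule carries 3 separate instances of a nitrile (-C#N) meeting every constraint; each maps to a distinct set of atoms, giving 3 matches.

3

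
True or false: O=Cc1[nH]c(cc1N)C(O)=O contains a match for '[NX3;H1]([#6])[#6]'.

The pattern [NX3;H1]([#6])[#6] describes a trivalent nitrogen with one H, bonded to two carbons — a secondary amine.
The closest candidate here is a primary amino group (-NH2), but the nitrogen has H2 and only one carbon neighbour. No other fragment satisfies the full query, so there is no match.

False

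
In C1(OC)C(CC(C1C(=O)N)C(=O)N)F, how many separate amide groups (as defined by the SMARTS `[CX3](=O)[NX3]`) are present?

2

[CX3](=O)[NX3] is the SMARTS for an amide: a carbonyl carbon bonded to a trivalent nitrogen.
The molecule carries 2 separate instances of a primary amide (-C(=O)NH2) meeting every constraint; each maps to a distinct set of atoms, giving 2 matches.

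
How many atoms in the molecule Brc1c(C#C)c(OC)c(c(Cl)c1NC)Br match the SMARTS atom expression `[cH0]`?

6

Check the 15 heavy atoms by environment: 6× c (aromatic, H0) → match; 1× Cl (H0) → no; 2× Br (H0) → no; 1× N (H1) → no; 2× C (H3) → no; 1× O (H0) → no; 1× C (H0) → no; 1× C (H1) → no.
That gives 6 matching atoms.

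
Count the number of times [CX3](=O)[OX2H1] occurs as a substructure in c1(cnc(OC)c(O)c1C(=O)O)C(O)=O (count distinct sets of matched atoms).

2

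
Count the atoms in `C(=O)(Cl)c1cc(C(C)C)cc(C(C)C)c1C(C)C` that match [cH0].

The query [cH0] means: aromatic carbon with no attached hydrogen (substituted or ring-fusion).
Check the 18 heavy atoms by environment: 2× c (aromatic, H1) → no; 4× c (aromatic, H0) → match; 3× C (H1) → no; 6× C (H3) → no; 1× C (H0) → no; 1× O (H0) → no; 1× Cl (H0) → no.
That gives 4 matching atoms.

4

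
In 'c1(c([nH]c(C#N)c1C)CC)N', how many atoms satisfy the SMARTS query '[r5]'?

5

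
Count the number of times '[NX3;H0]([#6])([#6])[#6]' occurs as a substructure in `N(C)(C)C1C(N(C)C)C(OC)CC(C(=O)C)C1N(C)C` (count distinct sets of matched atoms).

[NX3;H0]([#6])([#6])[#6] is the SMARTS for a tertiary amine: a trivalent nitrogen with no H, bonded to three carbons.
The molecule carries 3 separate instances of a dimethylamino group (-N(CH3)2) meeting every constraint; each maps to a distinct set of atoms, giving 3 matches.

3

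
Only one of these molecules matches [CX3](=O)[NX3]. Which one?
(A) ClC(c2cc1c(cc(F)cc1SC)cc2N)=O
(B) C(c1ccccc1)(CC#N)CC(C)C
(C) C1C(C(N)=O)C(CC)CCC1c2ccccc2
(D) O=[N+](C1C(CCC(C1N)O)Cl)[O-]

C

[CX3](=O)[NX3] describes a carbonyl carbon bonded to a trivalent nitrogen (an amide).
(A) has a primary amino group (-NH2) but the -NH2 is not attached to a carbonyl carbon.
(B) has a nitrile (-C#N) but the nitrile N is NX1 (triple-bonded), not NX3.
(C) contains a primary amide (-C(=O)NH2), which satisfies every atom and bond constraint.
(D) has a primary amino group (-NH2) but the -NH2 is not attached to a carbonyl carbon.
So the answer is (C).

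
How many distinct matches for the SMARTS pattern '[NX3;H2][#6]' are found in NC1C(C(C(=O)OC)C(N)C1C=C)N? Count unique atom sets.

3

[NX3;H2][#6] is the SMARTS for a primary amine: a trivalent nitrogen with two H attached to carbon.
The molecule carries 3 separate instances of a primary amino group (-NH2) meeting every constraint; each maps to a distinct set of atoms, giving 3 matches.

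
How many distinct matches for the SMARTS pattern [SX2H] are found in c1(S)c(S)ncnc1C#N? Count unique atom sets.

2

[SX2H] is the SMARTS for a thiol: an aliphatic sulfur with two connections, one being H.
The molecule carries 2 separate instances of a thiol (-SH) meeting every constraint; each maps to a distinct set of atoms, giving 2 matches.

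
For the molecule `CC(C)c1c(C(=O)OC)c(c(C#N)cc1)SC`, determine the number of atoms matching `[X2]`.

3

The query [X2] means: any atom with exactly two total connections (bonds + H).
Check the 17 heavy atoms by environment: 6× c (aromatic, X3) → no; 5× C (X4) → no; 1× C (X2) → match; 1× N (X1) → no; 1× S (X2) → match; 1× C (X3) → no; 1× O (X1) → no; 1× O (X2) → match.
Summing the matching environments: 1 + 1 + 1 = 3 matching atoms.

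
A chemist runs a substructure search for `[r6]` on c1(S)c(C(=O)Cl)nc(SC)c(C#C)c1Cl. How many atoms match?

The query [r6] means: r6 matches atoms in a six-membered ring.
Check the 15 heavy atoms by environment: 1× n (aromatic, in 6-ring) → match; 5× c (aromatic, in 6-ring) → match; 4× C (acyclic) → no; 2× Cl (acyclic) → no; 2× S (acyclic) → no; 1× O (acyclic) → no.
Summing the matching environments: 1 + 5 = 6 matching atoms.

6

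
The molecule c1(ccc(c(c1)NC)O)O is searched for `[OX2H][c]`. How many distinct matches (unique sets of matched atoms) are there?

[OX2H][c] is the SMARTS for a phenol: a hydroxyl oxygen attached to an aromatic carbon.
The molecule carries 2 separate instances of a hydroxyl group (-OH) meeting every constraint; each maps to a distinct set of atoms, giving 2 matches.

2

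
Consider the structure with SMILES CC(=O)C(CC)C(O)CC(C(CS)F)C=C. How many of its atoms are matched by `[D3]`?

5

The query [D3] means: atom with exactly three heavy-atom neighbours.
Check the 16 heavy atoms by environment: 4× C (D2) → no; 5× C (D3) → match; 3× C (D1) → no; 2× O (D1) → no; 1× F (D1) → no; 1× S (D1) → no.
That gives 5 matching atoms.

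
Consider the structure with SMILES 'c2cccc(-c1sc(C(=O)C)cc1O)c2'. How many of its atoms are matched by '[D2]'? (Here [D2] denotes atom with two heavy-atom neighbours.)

Check the 15 heavy atoms by environment: 1× s (aromatic, D2) → match; 4× c (aromatic, D3) → no; 6× c (aromatic, D2) → match; 2× O (D1) → no; 1× C (D3) → no; 1× C (D1) → no.
Summing the matching environments: 1 + 6 = 7 matching atoms.

7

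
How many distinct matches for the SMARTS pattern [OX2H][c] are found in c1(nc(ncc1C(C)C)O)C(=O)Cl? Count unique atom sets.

1

[OX2H][c] is the SMARTS for a phenol: a hydroxyl oxygen attached to an aromatic carbon.
Exactly one fragment in the molecule meets all constraints, giving 1 match.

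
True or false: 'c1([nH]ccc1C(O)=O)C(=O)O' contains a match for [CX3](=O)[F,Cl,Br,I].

The pattern [CX3](=O)[F,Cl,Br,I] describes a carbonyl carbon bonded to a halogen — an acyl halide.
The closest candidate here is a carboxylic acid group (-C(=O)OH), but the carbonyl is bonded to -OH, not to a halogen. No other fragment satisfies the full query, so there is no match.

False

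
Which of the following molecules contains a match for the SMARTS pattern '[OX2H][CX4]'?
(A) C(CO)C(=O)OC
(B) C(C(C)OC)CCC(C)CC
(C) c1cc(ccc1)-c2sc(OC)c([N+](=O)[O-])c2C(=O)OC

A

[OX2H][CX4] describes a hydroxyl oxygen bound to an sp3 (X4) carbon (an aliphatic alcohol).
(A) contains a hydroxyl group (-OH), which satisfies every atom and bond constraint.
(B) has a methoxy ether (-OCH3) but the oxygen has H0 (ether), not H1.
(C) has a methoxy ether (-OCH3) but the oxygen has H0 (ether), not H1.
So the answer is (A).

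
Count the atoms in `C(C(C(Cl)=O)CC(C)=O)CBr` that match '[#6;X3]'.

2

The query [#6;X3] means: any carbon (aromatic or not) with three total connections.
Check the 11 heavy atoms by environment: 5× C (X4) → no; 1× Br (X1) → no; 2× C (X3) → match; 2× O (X1) → no; 1× Cl (X1) → no.
That gives 2 matching atoms.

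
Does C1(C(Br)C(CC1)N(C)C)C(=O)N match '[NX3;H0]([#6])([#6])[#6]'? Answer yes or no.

Yes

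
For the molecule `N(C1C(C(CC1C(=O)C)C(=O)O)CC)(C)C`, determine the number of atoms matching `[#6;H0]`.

2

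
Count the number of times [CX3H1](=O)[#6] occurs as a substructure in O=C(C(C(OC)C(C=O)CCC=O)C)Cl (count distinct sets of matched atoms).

[CX3H1](=O)[#6] is the SMARTS for an aldehyde: an sp2 carbon with one H, double-bonded to O and single-bonded to carbon.
The molecule carries 2 separate instances of an aldehyde (-CHO) meeting every constraint; each maps to a distinct set of atoms, giving 2 matches.

2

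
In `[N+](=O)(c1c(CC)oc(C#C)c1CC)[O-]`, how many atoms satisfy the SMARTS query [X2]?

Check the 14 heavy atoms by environment: 1× o (aromatic, X2) → match; 4× c (aromatic, X3) → no; 4× C (X4) → no; 2× C (X2) → match; 1× N (charge +1, X3) → no; 1× O (charge -1, X1) → no; 1× O (X1) → no.
Summing the matching environments: 1 + 2 = 3 matching atoms.

3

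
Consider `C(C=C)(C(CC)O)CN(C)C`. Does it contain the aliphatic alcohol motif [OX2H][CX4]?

The pattern [OX2H][CX4] describes a hydroxyl oxygen bound to an sp3 (X4) carbon — an aliphatic alcohol.
The molecule carries a hydroxyl group (-OH), whose atoms satisfy every constraint of the query, so the pattern matches.

Yes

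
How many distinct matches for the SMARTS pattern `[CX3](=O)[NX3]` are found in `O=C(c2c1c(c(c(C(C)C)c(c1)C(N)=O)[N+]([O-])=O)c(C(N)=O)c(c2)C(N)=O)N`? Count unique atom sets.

[CX3](=O)[NX3] is the SMARTS for an amide: a carbonyl carbon bonded to a trivalent nitrogen.
The molecule carries 4 separate instances of a primary amide (-C(=O)NH2) meeting every constraint; each maps to a distinct set of atoms, giving 4 matches.

4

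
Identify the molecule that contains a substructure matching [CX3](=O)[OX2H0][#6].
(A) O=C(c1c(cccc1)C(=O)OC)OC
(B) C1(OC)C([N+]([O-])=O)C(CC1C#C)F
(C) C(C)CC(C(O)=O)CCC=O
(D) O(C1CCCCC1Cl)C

[CX3](=O)[OX2H0][#6] describes a carbonyl carbon bonded to an oxygen that is itself bonded to carbon (no H on that O) (an ester).
(A) contains a methyl-ester group (-C(=O)OCH3), which satisfies every atom and bond constraint.
(B) has a methoxy ether (-OCH3) but the ether oxygen is not adjacent to a C=O carbon.
(C) has a carboxylic acid group (-C(=O)OH) but the singly-bonded O carries H (OX2H1, not H0).
(D) has a methoxy ether (-OCH3) but the ether oxygen is not adjacent to a C=O carbon.
So the answer is (A).

A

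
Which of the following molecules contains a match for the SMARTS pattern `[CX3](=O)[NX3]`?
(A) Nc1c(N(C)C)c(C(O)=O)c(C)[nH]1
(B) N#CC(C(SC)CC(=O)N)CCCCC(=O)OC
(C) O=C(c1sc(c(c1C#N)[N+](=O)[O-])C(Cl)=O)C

[CX3](=O)[NX3] describes a carbonyl carbon bonded to a trivalent nitrogen (an amide).
(A) has a primary amino group (-NH2) but the -NH2 is not attached to a carbonyl carbon.
(B) contains a primary amide (-C(=O)NH2), which satisfies every atom and bond constraint.
(C) has a nitrile (-C#N) but the nitrile N is NX1 (triple-bonded), not NX3.
So the answer is (B).

B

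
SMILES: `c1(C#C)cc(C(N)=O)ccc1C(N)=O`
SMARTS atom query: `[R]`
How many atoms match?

6

The query [R] means: R matches any atom that is part of a ring.
Check the 14 heavy atoms by environment: 6× c (aromatic, in 6-ring) → match; 4× C (acyclic) → no; 2× O (acyclic) → no; 2× N (acyclic) → no.
That gives 6 matching atoms.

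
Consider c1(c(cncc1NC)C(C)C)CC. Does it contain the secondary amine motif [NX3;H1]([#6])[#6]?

Yes

The pattern [NX3;H1]([#6])[#6] describes a trivalent nitrogen with one H, bonded to two carbons — a secondary amine.
The molecule carries an N-methylamino group (-NHCH3), whose atoms satisfy every constraint of the query, so the pattern matches.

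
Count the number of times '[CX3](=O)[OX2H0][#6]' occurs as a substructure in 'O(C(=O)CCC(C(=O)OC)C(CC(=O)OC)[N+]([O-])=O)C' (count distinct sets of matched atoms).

3

[CX3](=O)[OX2H0][#6] is the SMARTS for an ester: a carbonyl carbon bonded to an oxygen that is itself bonded to carbon (no H on that O).
The molecule carries 3 separate instances of a methyl-ester group (-C(=O)OCH3) meeting every constraint; each maps to a distinct set of atoms, giving 3 matches.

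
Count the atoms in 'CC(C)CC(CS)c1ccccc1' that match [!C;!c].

1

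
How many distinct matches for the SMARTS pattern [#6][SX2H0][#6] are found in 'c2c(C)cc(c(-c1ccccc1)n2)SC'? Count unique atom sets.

1

[#6][SX2H0][#6] is the SMARTS for a thioether: an aliphatic sulfur bridging two carbons with no H on the sulfur.
Exactly one fragment in the molecule meets all constraints, giving 1 match.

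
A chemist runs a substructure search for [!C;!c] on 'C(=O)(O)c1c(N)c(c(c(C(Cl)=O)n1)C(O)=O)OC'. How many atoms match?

Check the 18 heavy atoms by environment: 1× n (aromatic) → match; 5× c (aromatic) → no; 1× N → match; 4× C → no; 6× O → match; 1× Cl → match.
Summing the matching environments: 1 + 1 + 6 + 1 = 9 matching atoms.

9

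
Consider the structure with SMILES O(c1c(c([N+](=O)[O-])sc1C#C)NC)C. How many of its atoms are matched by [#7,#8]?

5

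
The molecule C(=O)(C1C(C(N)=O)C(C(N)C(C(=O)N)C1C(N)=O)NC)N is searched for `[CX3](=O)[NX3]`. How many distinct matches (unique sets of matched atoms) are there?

4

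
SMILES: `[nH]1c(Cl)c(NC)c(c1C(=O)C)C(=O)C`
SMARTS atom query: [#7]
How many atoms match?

2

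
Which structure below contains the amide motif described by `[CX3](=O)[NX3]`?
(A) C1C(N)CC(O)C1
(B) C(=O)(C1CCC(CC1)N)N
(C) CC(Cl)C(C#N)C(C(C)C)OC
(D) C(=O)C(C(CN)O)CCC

[CX3](=O)[NX3] describes a carbonyl carbon bonded to a trivalent nitrogen (an amide).
(A) has a primary amino group (-NH2) but the -NH2 is not attached to a carbonyl carbon.
(B) contains a primary amide (-C(=O)NH2), which satisfies every atom and bond constraint.
(C) has a nitrile (-C#N) but the nitrile N is NX1 (triple-bonded), not NX3.
(D) has a primary amino group (-NH2) but the -NH2 is not attached to a carbonyl carbon.
So the answer is (B).

B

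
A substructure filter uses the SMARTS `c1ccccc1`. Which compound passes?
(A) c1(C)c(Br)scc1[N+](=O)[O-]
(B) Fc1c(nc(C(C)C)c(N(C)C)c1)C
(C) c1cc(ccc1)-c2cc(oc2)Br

C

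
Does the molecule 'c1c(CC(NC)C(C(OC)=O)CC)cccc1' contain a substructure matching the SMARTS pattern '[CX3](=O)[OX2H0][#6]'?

Yes

The pattern [CX3](=O)[OX2H0][#6] describes a carbonyl carbon bonded to an oxygen that is itself bonded to carbon (no H on that O) — an ester.
The molecule carries a methyl-ester group (-C(=O)OCH3), whose atoms satisfy every constraint of the query, so the pattern matches.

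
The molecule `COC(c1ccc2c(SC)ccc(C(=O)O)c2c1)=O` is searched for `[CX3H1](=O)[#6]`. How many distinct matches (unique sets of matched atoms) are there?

0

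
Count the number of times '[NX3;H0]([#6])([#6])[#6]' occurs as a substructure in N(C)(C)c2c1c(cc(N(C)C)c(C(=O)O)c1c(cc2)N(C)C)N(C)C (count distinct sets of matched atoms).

4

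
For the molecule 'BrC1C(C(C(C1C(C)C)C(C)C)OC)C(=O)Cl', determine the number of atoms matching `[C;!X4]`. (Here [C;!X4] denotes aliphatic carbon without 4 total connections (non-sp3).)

1

The query [C;!X4] means: aliphatic carbon that does not have four total connections.
Check the 17 heavy atoms by environment: 12× C (X4) → no; 1× O (X2) → no; 1× C (X3) → match; 1× O (X1) → no; 1× Cl (X1) → no; 1× Br (X1) → no.
That gives 1 matching atom.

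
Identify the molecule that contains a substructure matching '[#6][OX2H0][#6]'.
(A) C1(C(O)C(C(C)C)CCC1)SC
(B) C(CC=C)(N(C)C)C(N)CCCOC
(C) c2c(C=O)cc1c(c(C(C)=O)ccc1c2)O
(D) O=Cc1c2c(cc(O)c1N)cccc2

B

[#6][OX2H0][#6] describes an aliphatic oxygen bridging two carbons with no H on the oxygen (an ether).
(A) has a hydroxyl group (-OH) but the oxygen has H1, not H0 bridging two carbons.
(B) contains a methoxy ether (-OCH3), which satisfies every atom and bond constraint.
(C) has a hydroxyl group (-OH) but the oxygen has H1, not H0 bridging two carbons.
(D) has a hydroxyl group (-OH) but the oxygen has H1, not H0 bridging two carbons.
So the answer is (B).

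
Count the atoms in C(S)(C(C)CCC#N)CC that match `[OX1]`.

0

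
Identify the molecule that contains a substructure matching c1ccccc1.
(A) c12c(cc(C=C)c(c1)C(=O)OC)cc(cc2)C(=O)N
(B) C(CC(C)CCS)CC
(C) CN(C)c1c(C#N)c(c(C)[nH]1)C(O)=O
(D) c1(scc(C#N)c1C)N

A

c1ccccc1 describes six aromatic carbons in a ring (a benzene ring).
(A) contains the required atom environment, so the pattern matches.
(B) has a methyl group (-CH3) but no six-membered all-carbon aromatic ring is present.
(C) has a methyl group (-CH3) but no six-membered all-carbon aromatic ring is present.
(D) has a methyl group (-CH3) but no six-membered all-carbon aromatic ring is present.
So the answer is (A).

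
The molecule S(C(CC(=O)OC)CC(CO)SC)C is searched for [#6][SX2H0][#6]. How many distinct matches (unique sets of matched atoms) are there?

2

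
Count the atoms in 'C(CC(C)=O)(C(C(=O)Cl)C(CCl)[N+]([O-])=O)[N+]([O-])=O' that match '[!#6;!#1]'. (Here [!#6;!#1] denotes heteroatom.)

10

Check the 18 heavy atoms by environment: 8× C → no; 4× O → match; 2× Cl → match; 2× N (charge +1) → match; 2× O (charge -1) → match.
Summing the matching environments: 4 + 2 + 2 + 2 = 10 matching atoms.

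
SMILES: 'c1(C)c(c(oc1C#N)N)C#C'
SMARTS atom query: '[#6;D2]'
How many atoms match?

2

The query [#6;D2] means: any carbon bonded to exactly two heavy atoms.
Check the 11 heavy atoms by environment: 1× o (aromatic, D2) → no; 4× c (aromatic, D3) → no; 2× C (D2) → match; 2× N (D1) → no; 2× C (D1) → no.
That gives 2 matching atoms.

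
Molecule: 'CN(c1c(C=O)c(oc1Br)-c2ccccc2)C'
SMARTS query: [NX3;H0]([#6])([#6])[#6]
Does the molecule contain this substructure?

Yes

The pattern [NX3;H0]([#6])([#6])[#6] describes a trivalent nitrogen with no H, bonded to three carbons — a tertiary amine.
The molecule carries a dimethylamino group (-N(CH3)2), whose atoms satisfy every constraint of the query, so the pattern matches.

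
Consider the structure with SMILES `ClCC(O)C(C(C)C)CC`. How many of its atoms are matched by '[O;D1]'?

The query [O;D1] means: aliphatic oxygen bonded to exactly one heavy atom.
Check the 10 heavy atoms by environment: 3× C (D1) → no; 2× C (D2) → no; 3× C (D3) → no; 1× O (D1) → match; 1× Cl (D1) → no.
That gives 1 matching atom.

1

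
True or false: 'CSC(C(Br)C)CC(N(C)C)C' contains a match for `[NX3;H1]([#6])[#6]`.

The pattern [NX3;H1]([#6])[#6] describes a trivalent nitrogen with one H, bonded to two carbons — a secondary amine.
The closest candidate here is a dimethylamino group (-N(CH3)2), but the nitrogen has H0, not H1. No other fragment satisfies the full query, so there is no match.

False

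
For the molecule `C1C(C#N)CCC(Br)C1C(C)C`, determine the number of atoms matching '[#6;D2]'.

4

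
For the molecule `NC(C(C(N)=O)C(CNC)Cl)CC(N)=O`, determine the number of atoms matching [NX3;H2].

Check the 15 heavy atoms by environment: 2× C (H2, X4) → no; 3× C (H1, X4) → no; 1× Cl (H0, X1) → no; 3× N (H2, X3) → match; 1× N (H1, X3) → no; 1× C (H3, X4) → no; 2× C (H0, X3) → no; 2× O (H0, X1) → no.
That gives 3 matching atoms.

3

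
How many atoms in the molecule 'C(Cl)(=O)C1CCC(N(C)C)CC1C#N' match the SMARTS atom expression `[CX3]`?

The query [CX3] means: C with X3: aliphatic carbon with exactly 3 total connections.
Check the 14 heavy atoms by environment: 8× C (X4) → no; 1× C (X2) → no; 1× N (X1) → no; 1× N (X3) → no; 1× C (X3) → match; 1× O (X1) → no; 1× Cl (X1) → no.
That gives 1 matching atom.

1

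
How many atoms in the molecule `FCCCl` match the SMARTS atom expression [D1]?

The query [D1] means: atom with exactly one heavy-atom neighbour (degree 1).
Check the 4 heavy atoms by environment: 2× C (D2) → no; 1× Cl (D1) → match; 1× F (D1) → match.
Summing the matching environments: 1 + 1 = 2 matching atoms.

2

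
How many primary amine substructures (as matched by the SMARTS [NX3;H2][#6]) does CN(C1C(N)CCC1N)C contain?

[NX3;H2][#6] is the SMARTS for a primary amine: a trivalent nitrogen with two H attached to carbon.
The molecule carries 2 separate instances of a primary amino group (-NH2) meeting every constraint; each maps to a distinct set of atoms, giving 2 matches.

2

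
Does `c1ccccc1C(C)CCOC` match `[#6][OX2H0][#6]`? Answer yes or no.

Yes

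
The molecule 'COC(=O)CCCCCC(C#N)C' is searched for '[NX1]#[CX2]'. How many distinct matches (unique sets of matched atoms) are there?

1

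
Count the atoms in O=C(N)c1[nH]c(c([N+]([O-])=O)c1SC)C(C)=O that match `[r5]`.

5

The query [r5] means: r5 matches atoms in a five-membered ring.
Check the 16 heavy atoms by environment: 1× n (aromatic, in 5-ring) → match; 4× c (aromatic, in 5-ring) → match; 4× C (acyclic) → no; 3× O (acyclic) → no; 1× N (acyclic) → no; 1× S (acyclic) → no; 1× N (charge +1, acyclic) → no; 1× O (charge -1, acyclic) → no.
Summing the matching environments: 1 + 4 = 5 matching atoms.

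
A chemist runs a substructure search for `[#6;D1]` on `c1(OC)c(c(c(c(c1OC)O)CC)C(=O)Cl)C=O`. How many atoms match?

3

The query [#6;D1] means: carbon bonded to exactly one heavy atom.
Check the 18 heavy atoms by environment: 6× c (aromatic, D3) → no; 2× O (D2) → no; 3× C (D1) → match; 3× O (D1) → no; 2× C (D2) → no; 1× C (D3) → no; 1× Cl (D1) → no.
That gives 3 matching atoms.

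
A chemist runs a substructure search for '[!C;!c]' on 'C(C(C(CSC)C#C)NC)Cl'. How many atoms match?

The query [!C;!c] means: neither aliphatic nor aromatic carbon — same as [!#6].
Check the 11 heavy atoms by environment: 8× C → no; 1× N → match; 1× Cl → match; 1× S → match.
Summing the matching environments: 1 + 1 + 1 = 3 matching atoms.

3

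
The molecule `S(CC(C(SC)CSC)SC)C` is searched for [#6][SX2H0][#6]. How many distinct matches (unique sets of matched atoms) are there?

[#6][SX2H0][#6] is the SMARTS for a thioether: an aliphatic sulfur bridging two carbons with no H on the sulfur.
The molecule carries 4 separate instances of a methylthio ether (-SCH3) meeting every constraint; each maps to a distinct set of atoms, giving 4 matches.

4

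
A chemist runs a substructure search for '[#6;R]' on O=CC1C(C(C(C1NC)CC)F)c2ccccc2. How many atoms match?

Check the 18 heavy atoms by environment: 5× C (in 5-ring) → match; 1× F (acyclic) → no; 4× C (acyclic) → no; 1× O (acyclic) → no; 6× c (aromatic, in 6-ring) → match; 1× N (acyclic) → no.
Summing the matching environments: 5 + 6 = 11 matching atoms.

11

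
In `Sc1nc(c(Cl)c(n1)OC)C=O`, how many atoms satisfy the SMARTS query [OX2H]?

0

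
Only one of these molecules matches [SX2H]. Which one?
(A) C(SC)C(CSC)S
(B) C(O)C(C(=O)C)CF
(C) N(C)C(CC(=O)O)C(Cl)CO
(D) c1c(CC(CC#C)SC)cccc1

[SX2H] describes an aliphatic sulfur with two connections, one being H (a thiol).
(A) contains a thiol (-SH), which satisfies every atom and bond constraint.
(B) has a hydroxyl group (-OH) but it is an -OH, not an -SH.
(C) has a hydroxyl group (-OH) but it is an -OH, not an -SH.
(D) has a methylthio ether (-SCH3) but the sulfur has H0 (bonded to two carbons), not H1.
So the answer is (A).

A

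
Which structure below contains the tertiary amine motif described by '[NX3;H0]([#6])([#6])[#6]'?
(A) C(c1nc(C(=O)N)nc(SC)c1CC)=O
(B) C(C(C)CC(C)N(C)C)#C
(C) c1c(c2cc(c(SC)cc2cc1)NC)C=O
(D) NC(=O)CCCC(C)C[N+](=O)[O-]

B

[NX3;H0]([#6])([#6])[#6] describes a trivalent nitrogen with no H, bonded to three carbons (a tertiary amine).
(A) has a primary amide (-C(=O)NH2) but the amide nitrogen has H2 and only one carbon neighbour.
(B) contains a dimethylamino group (-N(CH3)2), which satisfies every atom and bond constraint.
(C) has an N-methylamino group (-NHCH3) but the nitrogen still has one H (H1), not H0.
(D) has a primary amide (-C(=O)NH2) but the amide nitrogen has H2 and only one carbon neighbour.
So the answer is (B).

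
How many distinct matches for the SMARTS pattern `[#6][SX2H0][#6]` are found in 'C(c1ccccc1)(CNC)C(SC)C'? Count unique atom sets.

1

[#6][SX2H0][#6] is the SMARTS for a thioether: an aliphatic sulfur bridging two carbons with no H on the sulfur.
Exactly one fragment in the molecule meets all constraints, giving 1 match.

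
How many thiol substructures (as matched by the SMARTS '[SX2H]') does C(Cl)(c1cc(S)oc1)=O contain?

1

[SX2H] is the SMARTS for a thiol: an aliphatic sulfur with two connections, one being H.
Exactly one fragment in the molecule meets all constraints, giving 1 match.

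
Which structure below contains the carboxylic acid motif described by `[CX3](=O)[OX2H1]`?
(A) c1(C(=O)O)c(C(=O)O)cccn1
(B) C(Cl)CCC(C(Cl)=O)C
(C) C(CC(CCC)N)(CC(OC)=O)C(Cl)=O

A

[CX3](=O)[OX2H1] describes an sp2 carbon double-bonded to O and single-bonded to an -OH oxygen (a carboxylic acid).
(A) contains a carboxylic acid group (-C(=O)OH), which satisfies every atom and bond constraint.
(B) has an acyl chloride (-C(=O)Cl) but the carbonyl is bonded to Cl, not to an -OH oxygen.
(C) has a methyl-ester group (-C(=O)OCH3) but the singly-bonded O has no H (OX2H0, not OX2H1).
So the answer is (A).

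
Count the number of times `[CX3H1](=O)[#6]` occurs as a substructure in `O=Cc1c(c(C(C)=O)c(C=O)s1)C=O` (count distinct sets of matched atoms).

3

[CX3H1](=O)[#6] is the SMARTS for an aldehyde: an sp2 carbon with one H, double-bonded to O and single-bonded to carbon.
The molecule carries 3 separate instances of an aldehyde (-CHO) meeting every constraint; each maps to a distinct set of atoms, giving 3 matches.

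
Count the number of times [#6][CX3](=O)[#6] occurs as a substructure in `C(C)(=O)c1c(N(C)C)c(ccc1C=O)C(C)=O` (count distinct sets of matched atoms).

2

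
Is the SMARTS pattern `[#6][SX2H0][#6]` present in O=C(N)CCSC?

The pattern [#6][SX2H0][#6] describes an aliphatic sulfur bridging two carbons with no H on the sulfur — a thioether.
The molecule carries a methylthio ether (-SCH3), whose atoms satisfy every constraint of the query, so the pattern matches.

Yes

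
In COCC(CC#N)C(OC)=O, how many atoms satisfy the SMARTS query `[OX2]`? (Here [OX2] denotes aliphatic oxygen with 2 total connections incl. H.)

The query [OX2] means: aliphatic oxygen with two total connections — ether, hydroxyl, or ester single-bond O.
Check the 11 heavy atoms by environment: 5× C (X4) → no; 1× C (X2) → no; 1× N (X1) → no; 1× C (X3) → no; 1× O (X1) → no; 2× O (X2) → match.
That gives 2 matching atoms.

2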